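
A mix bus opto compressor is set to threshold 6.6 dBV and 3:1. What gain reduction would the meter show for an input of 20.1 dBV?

The signal is 13.5 dB above threshold.
A 3:1 ratio leaves 4.5 dB of that excess.
GR = overshoot in − overshoot out = 13.5 − 4.5 = 9 dB.

9 dB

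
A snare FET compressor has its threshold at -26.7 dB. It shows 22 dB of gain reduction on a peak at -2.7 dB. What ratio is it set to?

Input overshoot = -2.7 − (-26.7) = 24 dB.
Output overshoot = 24 − 22 = 2 dB.
Ratio = input overshoot / output overshoot = 24 / 2 = 12.

12:1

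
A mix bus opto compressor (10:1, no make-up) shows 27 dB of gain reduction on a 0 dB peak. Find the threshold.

Let T be the threshold. Output overshoot = (input overshoot)/R, so -27 − T = (0 − T)/10.
10·(-27 − T) = 0 − T → 9·T = -270 − 0 = -270.
T = -270/9 = -30 dB.

-30 dB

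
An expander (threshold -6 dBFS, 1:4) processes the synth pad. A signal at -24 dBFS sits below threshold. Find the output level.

Undershoot = (-6) − (-24) = 18 dB.
At 1:4, that expands to 72 dB under threshold.
Output = -6 − 72 = -78 dBFS.

-78 dBFS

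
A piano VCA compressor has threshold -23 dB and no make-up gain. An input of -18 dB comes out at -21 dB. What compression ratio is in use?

Input overshoot = -18 − (-23) = 5 dB; output overshoot = -21 − (-23) = 2 dB.
Ratio = 5 / 2 = 2.5.

2.5:1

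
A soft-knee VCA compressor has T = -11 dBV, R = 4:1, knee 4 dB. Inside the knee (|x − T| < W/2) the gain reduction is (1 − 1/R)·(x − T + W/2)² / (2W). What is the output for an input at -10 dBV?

-10.84375 dBV

x − T + W/2 = -10 − (-11) + 2 = 3.
GR = (1 − 1/4) × 3² / 8 = 0.75 × 9 / 8 = 0.84375 dB.
Output = -10 − 0.84375 = -10.84375 dBV.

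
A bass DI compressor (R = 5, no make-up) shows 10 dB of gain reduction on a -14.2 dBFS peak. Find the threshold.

Input is 12.5 dB above T (since output overshoot × R = input overshoot: (-24.2 − T)·5 = -14.2 − T gives T = -26.7 dBFS).
Check: -26.7 + (-14.2 − (-26.7))/5 = -26.7 + 2.5 = -24.2 dBFS. ✓

-26.7 dBFS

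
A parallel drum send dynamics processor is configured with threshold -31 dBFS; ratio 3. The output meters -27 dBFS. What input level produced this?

-19 dBFS

The compressed level sits -27 − (-31) = 4 dB over threshold.
Before 3:1 compression the overshoot was 4 × 3 = 12 dB, so input = -31 + 12 = -19 dBFS.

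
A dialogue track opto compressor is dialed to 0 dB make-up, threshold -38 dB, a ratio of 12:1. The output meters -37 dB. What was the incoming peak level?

-26 dB

That's 1 dB above the -38 dB threshold.
Undo the ratio: input overshoot = 1 × 12 = 12 dB, giving input = -26 dB.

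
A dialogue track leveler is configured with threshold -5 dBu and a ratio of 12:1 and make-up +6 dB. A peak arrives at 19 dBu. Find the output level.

19 dBu sits 24 dB over threshold.
The 24 dB excess becomes 2 dB after 12:1 reduction.
That puts the output at -3 dBu; make-up adds 6 dB, giving 3 dBu.

3 dBu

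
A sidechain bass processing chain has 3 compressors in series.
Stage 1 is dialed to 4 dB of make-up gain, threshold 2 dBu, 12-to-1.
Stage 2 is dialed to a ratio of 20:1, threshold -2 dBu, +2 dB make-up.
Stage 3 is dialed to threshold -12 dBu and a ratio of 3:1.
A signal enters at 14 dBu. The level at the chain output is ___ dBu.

Stage 1: 12 dB above 2 dBu, reduced 12:1 to 1 dB above → 3 dBu; +4 dB make-up → 7 dBu.
Stage 2: overshoot 9 dB → 9/20 = 0.45 dB → -1.55 dBu; +2 dB make-up → 0.45 dBu.
Stage 3: 0.45 dBu is 12.45 dB over -12 dBu; at 3:1 that becomes 4.15 dB over, giving -7.85 dBu.

-7.85 dBu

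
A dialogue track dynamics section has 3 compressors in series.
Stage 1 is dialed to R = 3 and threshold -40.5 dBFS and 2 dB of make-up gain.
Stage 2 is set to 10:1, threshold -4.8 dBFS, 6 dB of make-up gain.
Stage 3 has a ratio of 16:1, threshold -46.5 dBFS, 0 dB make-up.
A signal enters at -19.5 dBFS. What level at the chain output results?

-45.1875 dBFS

Stage 1: 21 dB above -40.5 dBFS, reduced 3:1 to 7 dB above → -33.5 dBFS; +2 dB make-up → -31.5 dBFS.
Stage 2: -31.5 dBFS ≤ -4.8 dBFS, so stage 2 doesn't engage; make-up brings it to -25.5 dBFS.
Stage 3: overshoot 21 dB → 21/16 = 1.3125 dB → -45.1875 dBFS.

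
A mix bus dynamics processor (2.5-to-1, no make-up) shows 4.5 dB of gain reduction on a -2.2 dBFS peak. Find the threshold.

-9.7 dBFS

Input is 7.5 dB above T (since output overshoot × R = input overshoot: (-6.7 − T)·2.5 = -2.2 − T gives T = -9.7 dBFS).
Check: -9.7 + (-2.2 − (-9.7))/2.5 = -9.7 + 3 = -6.7 dBFS. ✓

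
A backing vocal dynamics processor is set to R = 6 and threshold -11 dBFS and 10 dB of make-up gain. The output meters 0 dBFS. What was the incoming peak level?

-5 dBFS

Before make-up, the level was 0 − 10 = -10 dBFS.
The compressed level sits -10 − (-11) = 1 dB over threshold.
Input overshoot = R × output overshoot = 6 dB → input = -11 + 6 = -5 dBFS.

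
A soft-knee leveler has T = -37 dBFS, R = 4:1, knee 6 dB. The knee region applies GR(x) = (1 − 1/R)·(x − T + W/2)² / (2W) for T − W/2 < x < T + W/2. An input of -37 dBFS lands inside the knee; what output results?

-37.5625 dBFS

x − T + W/2 = -37 − (-37) + 3 = 3.
GR = (1 − 1/4) × 3² / 12 = 0.75 × 9 / 12 = 0.5625 dB.
Output = -37 − 0.5625 = -37.5625 dBFS.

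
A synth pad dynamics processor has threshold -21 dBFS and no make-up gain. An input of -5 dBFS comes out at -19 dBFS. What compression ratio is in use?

8:1

Input overshoot = -5 − (-21) = 16 dB; output overshoot = -19 − (-21) = 2 dB.
Ratio = 16 / 2 = 8.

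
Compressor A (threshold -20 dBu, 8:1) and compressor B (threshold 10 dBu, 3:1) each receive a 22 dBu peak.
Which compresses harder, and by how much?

A, by 28.75 dB

A: overshoot 42 dB → output overshoot 5.25 dB → GR 36.75 dB.
B: overshoot 12 dB → output overshoot 4 dB → GR 8 dB.
Difference: 28.75 dB in favour of A.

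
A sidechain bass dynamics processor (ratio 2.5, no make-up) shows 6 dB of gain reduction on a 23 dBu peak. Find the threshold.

Let T be the threshold. Output overshoot = (input overshoot)/R, so 17 − T = (23 − T)/2.5.
2.5·(17 − T) = 23 − T → 1.5·T = 42.5 − 23 = 19.5.
T = 19.5/1.5 = 13 dBu.

13 dBu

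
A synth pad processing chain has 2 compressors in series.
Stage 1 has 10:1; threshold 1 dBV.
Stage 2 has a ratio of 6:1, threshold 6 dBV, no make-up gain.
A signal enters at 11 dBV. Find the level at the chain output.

Stage 1: 10 dB above 1 dBV, reduced 10:1 to 1 dB above → 2 dBV.
Stage 2: 2 dBV ≤ 6 dBV, so stage 2 doesn't engage; output 2 dBV.

2 dBV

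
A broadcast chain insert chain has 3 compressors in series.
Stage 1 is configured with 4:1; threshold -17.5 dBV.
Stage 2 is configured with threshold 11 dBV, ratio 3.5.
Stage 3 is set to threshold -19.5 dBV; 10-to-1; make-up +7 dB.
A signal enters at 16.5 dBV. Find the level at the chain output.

Stage 1: 16.5 dBV is 34 dB over -17.5 dBV; at 4:1 that becomes 8.5 dB over, giving -9 dBV.
Stage 2: -9 dBV ≤ 11 dBV, so stage 2 doesn't engage; output -9 dBV.
Stage 3: 10.5 dB above -19.5 dBV, reduced 10:1 to 1.05 dB above → -18.45 dBV; +7 dB make-up → -11.45 dBV.

-11.45 dBV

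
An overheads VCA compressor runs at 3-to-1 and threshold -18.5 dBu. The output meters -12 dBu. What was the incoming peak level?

That's 6.5 dB above the -18.5 dBu threshold.
Input overshoot = R × output overshoot = 19.5 dB → input = -18.5 + 19.5 = 1 dBu.

1 dBu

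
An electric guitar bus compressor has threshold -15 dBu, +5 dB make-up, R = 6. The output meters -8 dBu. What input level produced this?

Remove make-up: -8 − 5 = -13 dBu.
Post-compression overshoot = -13 − (-15) = 2 dB.
Undo the ratio: input overshoot = 2 × 6 = 12 dB, giving input = -3 dBu.

-3 dBu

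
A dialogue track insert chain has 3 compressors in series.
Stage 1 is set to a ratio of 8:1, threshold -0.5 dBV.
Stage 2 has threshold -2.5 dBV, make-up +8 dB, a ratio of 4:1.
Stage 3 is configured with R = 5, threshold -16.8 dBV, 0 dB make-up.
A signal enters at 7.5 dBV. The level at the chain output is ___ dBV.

Stage 1: overshoot 8 dB → 8/8 = 1 dB → 0.5 dBV.
Stage 2: overshoot 3 dB → 3/4 = 0.75 dB → -1.75 dBV; +8 dB make-up → 6.25 dBV.
Stage 3: 23.05 dB above -16.8 dBV, reduced 5:1 to 4.61 dB above → -12.19 dBV.

-12.19 dBV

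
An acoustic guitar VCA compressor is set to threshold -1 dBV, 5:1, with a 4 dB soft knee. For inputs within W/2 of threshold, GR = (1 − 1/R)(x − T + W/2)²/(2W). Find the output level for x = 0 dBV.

x − T + W/2 = 0 − (-1) + 2 = 3.
GR = (1 − 1/5) × 3² / 8 = 0.8 × 9 / 8 = 0.9 dB.
Output = 0 − 0.9 = -0.9 dBV.

-0.9 dBV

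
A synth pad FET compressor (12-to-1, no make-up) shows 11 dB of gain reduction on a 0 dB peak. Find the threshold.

-12 dB

Let T be the threshold. Output overshoot = (input overshoot)/R, so -11 − T = (0 − T)/12.
12·(-11 − T) = 0 − T → 11·T = -132 − 0 = -132.
T = -132/11 = -12 dB.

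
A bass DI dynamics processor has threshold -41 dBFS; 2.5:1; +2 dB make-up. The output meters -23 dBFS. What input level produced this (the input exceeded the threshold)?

-1 dBFS

Before make-up, the level was -23 − 2 = -25 dBFS.
Post-compression overshoot = -25 − (-41) = 16 dB.
Before 2.5:1 compression the overshoot was 16 × 2.5 = 40 dB, so input = -41 + 40 = -1 dBFS.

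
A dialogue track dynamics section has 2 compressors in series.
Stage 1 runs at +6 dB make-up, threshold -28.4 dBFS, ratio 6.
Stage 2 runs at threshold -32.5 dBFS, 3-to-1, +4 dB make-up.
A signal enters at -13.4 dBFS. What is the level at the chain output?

-24.3 dBFS

Stage 1: 15 dB above -28.4 dBFS, reduced 6:1 to 2.5 dB above → -25.9 dBFS; +6 dB make-up → -19.9 dBFS.
Stage 2: 12.6 dB above -32.5 dBFS, reduced 3:1 to 4.2 dB above → -28.3 dBFS; +4 dB make-up → -24.3 dBFS.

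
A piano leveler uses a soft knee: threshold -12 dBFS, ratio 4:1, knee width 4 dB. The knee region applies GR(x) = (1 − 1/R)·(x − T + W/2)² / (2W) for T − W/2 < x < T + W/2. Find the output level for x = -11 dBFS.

x − T + W/2 = -11 − (-12) + 2 = 3.
GR = (1 − 1/4) × 3² / 8 = 0.75 × 9 / 8 = 0.84375 dB.
Output = -11 − 0.84375 = -11.84375 dBFS.

-11.84375 dBFS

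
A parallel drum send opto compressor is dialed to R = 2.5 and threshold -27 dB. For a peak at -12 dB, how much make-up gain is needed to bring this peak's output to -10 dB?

Overshoot 15 dB → 15/2.5 = 6 dB after compression, so the compressed level is -27 + 6 = -21 dB.
Make-up = target − compressed = -10 − (-21) = 11 dB.

11 dB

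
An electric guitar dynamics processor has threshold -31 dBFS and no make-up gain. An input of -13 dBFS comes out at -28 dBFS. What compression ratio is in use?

Input overshoot = -13 − (-31) = 18 dB; output overshoot = -28 − (-31) = 3 dB.
Ratio = 18 / 3 = 6.

6:1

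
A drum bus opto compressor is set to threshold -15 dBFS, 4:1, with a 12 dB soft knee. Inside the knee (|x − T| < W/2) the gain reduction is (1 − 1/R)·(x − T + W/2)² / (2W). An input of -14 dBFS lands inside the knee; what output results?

x − T + W/2 = -14 − (-15) + 6 = 7.
GR = (1 − 1/4) × 7² / 24 = 0.75 × 49 / 24 = 1.53125 dB.
Output = -14 − 1.53125 = -15.53125 dBFS.

-15.53125 dBFS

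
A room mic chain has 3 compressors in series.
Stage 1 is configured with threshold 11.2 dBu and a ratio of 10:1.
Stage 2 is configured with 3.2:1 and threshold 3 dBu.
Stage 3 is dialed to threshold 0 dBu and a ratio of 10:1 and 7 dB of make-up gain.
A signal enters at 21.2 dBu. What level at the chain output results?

Stage 1: 10 dB above 11.2 dBu, reduced 10:1 to 1 dB above → 12.2 dBu.
Stage 2: 9.2 dB above 3 dBu, reduced 3.2:1 to 2.875 dB above → 5.875 dBu.
Stage 3: 5.875 dBu is 5.875 dB over 0 dBu; at 10:1 that becomes 0.5875 dB over, giving 0.5875 dBu; +7 dB make-up → 7.5875 dBu.

7.5875 dBu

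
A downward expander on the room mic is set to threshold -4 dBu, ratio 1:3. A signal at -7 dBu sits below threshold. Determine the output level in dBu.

The input is 3 dB below the -4 dBu threshold.
A 1:3 expander multiplies undershoot by 3: 3 × 3 = 9 dB below threshold.
Output = -4 − 9 = -13 dBu.

-13 dBu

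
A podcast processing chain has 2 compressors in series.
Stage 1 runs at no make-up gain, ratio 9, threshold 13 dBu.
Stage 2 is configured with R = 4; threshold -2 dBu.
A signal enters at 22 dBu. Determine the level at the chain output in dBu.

Stage 1: overshoot 9 dB → 9/9 = 1 dB → 14 dBu.
Stage 2: 14 dBu is 16 dB over -2 dBu; at 4:1 that becomes 4 dB over, giving 2 dBu.

2 dBu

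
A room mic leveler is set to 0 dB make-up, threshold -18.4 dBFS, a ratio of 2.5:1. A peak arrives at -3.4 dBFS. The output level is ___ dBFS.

-12.4 dBFS

Overshoot: -3.4 − (-18.4) = 15 dB.
At 2.5:1 the overshoot is divided by 2.5, leaving 6 dB above threshold.
That puts the output at -12.4 dBFS.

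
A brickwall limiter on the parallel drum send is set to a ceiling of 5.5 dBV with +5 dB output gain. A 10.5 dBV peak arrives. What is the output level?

10.5 dBV

A brickwall limiter is an ∞:1 compressor: any input above the ceiling is clamped to 5.5 dBV.
Output gain then adds 5 dB: 5.5 + 5 = 10.5 dBV.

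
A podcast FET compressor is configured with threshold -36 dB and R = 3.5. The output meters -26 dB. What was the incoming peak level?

-1 dB

The compressed level sits -26 − (-36) = 10 dB over threshold.
Before 3.5:1 compression the overshoot was 10 × 3.5 = 35 dB, so input = -36 + 35 = -1 dB.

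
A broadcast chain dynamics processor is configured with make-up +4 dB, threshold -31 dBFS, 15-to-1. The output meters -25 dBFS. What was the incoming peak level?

-1 dBFS

Remove make-up: -25 − 4 = -29 dBFS.
Post-compression overshoot = -29 − (-31) = 2 dB.
Undo the ratio: input overshoot = 2 × 15 = 30 dB, giving input = -1 dBFS.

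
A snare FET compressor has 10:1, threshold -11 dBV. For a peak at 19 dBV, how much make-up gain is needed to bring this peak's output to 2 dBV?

Overshoot 30 dB → 30/10 = 3 dB after compression, so the compressed level is -11 + 3 = -8 dBV.
Make-up = target − compressed = 2 − (-8) = 10 dB.

10 dB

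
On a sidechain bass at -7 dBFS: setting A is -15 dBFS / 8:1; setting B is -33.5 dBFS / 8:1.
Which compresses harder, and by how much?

A: 8 dB over, compressed to 1 dB over, so 7 dB of GR.
B: 26.5 dB over, compressed to 3.3125 dB over, so 23.1875 dB of GR.
B applies 16.1875 dB more gain reduction.

B, by 16.1875 dB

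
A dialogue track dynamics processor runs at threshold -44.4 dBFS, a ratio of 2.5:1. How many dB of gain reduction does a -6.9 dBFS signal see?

Overshoot = -6.9 − (-44.4) = 37.5 dB.
After 2.5:1 compression the overshoot becomes 37.5/2.5 = 15 dB.
GR = overshoot in − overshoot out = 37.5 − 15 = 22.5 dB.

22.5 dB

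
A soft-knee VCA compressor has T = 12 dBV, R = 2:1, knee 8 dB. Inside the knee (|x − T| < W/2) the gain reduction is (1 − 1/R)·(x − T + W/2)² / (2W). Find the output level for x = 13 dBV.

x − T + W/2 = 13 − 12 + 4 = 5.
GR = (1 − 1/2) × 5² / 16 = 0.5 × 25 / 16 = 0.78125 dB.
Output = 13 − 0.78125 = 12.21875 dBV.

12.21875 dBV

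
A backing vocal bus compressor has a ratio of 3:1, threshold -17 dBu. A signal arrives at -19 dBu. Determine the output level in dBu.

-19 dBu

-19 dBu is 2 dB below the -17 dBu threshold, so no gain reduction is applied.
Output = input = -19 dBu.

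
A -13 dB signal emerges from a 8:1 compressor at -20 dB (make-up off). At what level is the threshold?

-21 dB

Input is 8 dB above T (since output overshoot × R = input overshoot: (-20 − T)·8 = -13 − T gives T = -21 dB).
Check: -21 + (-13 − (-21))/8 = -21 + 1 = -20 dB. ✓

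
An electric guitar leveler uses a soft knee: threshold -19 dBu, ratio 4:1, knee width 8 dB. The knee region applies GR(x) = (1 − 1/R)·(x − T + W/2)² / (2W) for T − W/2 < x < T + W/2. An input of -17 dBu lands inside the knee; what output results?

-18.6875 dBu

x − T + W/2 = -17 − (-19) + 4 = 6.
GR = (1 − 1/4) × 6² / 16 = 0.75 × 36 / 16 = 1.6875 dB.
Output = -17 − 1.6875 = -18.6875 dBu.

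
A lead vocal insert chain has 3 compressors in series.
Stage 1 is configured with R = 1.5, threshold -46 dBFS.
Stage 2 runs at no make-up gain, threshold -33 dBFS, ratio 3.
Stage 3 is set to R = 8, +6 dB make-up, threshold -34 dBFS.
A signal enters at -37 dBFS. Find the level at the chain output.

-34 dBFS

Stage 1: 9 dB above -46 dBFS, reduced 1.5:1 to 6 dB above → -40 dBFS.
Stage 2: -40 dBFS ≤ -33 dBFS, so stage 2 doesn't engage; output -40 dBFS.
Stage 3: below threshold (-40 ≤ -34); passes unchanged; make-up brings it to -34 dBFS.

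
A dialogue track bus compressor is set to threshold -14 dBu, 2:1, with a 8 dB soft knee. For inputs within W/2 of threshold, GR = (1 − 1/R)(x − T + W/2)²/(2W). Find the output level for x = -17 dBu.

x − T + W/2 = -17 − (-14) + 4 = 1.
GR = (1 − 1/2) × 1² / 16 = 0.5 × 1 / 16 = 0.03125 dB.
Output = -17 − 0.03125 = -17.03125 dBu.

-17.03125 dBu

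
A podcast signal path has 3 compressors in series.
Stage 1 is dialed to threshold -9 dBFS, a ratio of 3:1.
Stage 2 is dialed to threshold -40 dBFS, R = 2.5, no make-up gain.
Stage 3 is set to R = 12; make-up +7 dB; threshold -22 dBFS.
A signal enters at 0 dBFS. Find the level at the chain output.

-19.4 dBFS

Stage 1: 0 dBFS is 9 dB over -9 dBFS; at 3:1 that becomes 3 dB over, giving -6 dBFS.
Stage 2: -6 dBFS is 34 dB over -40 dBFS; at 2.5:1 that becomes 13.6 dB over, giving -26.4 dBFS.
Stage 3: -26.4 dBFS ≤ -22 dBFS, so stage 3 doesn't engage; make-up brings it to -19.4 dBFS.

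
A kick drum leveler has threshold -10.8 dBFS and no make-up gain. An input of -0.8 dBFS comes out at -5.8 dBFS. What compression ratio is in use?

Input overshoot = -0.8 − (-10.8) = 10 dB; output overshoot = -5.8 − (-10.8) = 5 dB.
Ratio = 10 / 5 = 2.

2:1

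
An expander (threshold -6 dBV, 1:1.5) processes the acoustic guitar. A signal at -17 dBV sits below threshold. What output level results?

Undershoot = (-6) − (-17) = 11 dB.
At 1:1.5, that expands to 16.5 dB under threshold.
Output = -6 − 16.5 = -22.5 dBV.

-22.5 dBV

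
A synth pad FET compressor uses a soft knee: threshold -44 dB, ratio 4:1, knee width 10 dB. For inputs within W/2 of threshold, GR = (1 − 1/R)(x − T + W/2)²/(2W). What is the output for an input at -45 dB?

x − T + W/2 = -45 − (-44) + 5 = 4.
GR = (1 − 1/4) × 4² / 20 = 0.75 × 16 / 20 = 0.6 dB.
Output = -45 − 0.6 = -45.6 dB.

-45.6 dB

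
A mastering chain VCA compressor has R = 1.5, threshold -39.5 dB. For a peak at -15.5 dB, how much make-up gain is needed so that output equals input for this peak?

8 dB

The peak compresses to -39.5 + 24/1.5 = -23.5 dB.
To reach -15.5 dB requires -15.5 − (-23.5) = 8 dB of make-up.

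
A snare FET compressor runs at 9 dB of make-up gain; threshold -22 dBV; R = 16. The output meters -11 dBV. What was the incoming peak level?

10 dBV

Stripping the +9 dB make-up gives -20 dBV at the gain stage.
That's 2 dB above the -22 dBV threshold.
Input overshoot = R × output overshoot = 32 dB → input = -22 + 32 = 10 dBV.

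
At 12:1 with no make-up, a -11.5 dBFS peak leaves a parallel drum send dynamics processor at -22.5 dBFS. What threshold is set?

-23.5 dBFS

Input is 12 dB above T (since output overshoot × R = input overshoot: (-22.5 − T)·12 = -11.5 − T gives T = -23.5 dBFS).
Check: -23.5 + (-11.5 − (-23.5))/12 = -23.5 + 1 = -22.5 dBFS. ✓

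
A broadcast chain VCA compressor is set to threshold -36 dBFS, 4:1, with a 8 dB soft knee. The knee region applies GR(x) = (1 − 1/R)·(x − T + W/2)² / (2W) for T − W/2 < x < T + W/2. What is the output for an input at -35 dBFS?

x − T + W/2 = -35 − (-36) + 4 = 5.
GR = (1 − 1/4) × 5² / 16 = 0.75 × 25 / 16 = 1.171875 dB.
Output = -35 − 1.171875 = -36.171875 dBFS.

-36.171875 dBFS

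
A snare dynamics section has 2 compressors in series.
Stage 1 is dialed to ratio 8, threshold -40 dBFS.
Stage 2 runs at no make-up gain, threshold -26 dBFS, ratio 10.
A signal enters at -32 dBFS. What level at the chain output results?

-39 dBFS

Stage 1: -32 dBFS is 8 dB over -40 dBFS; at 8:1 that becomes 1 dB over, giving -39 dBFS.
Stage 2: -39 dBFS is at or below the -26 dBFS threshold — no compression; output -39 dBFS.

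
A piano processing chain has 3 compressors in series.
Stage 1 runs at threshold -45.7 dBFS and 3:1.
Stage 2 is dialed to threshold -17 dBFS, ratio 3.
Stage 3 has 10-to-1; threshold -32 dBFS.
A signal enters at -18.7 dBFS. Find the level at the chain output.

-36.7 dBFS

Stage 1: -18.7 dBFS is 27 dB over -45.7 dBFS; at 3:1 that becomes 9 dB over, giving -36.7 dBFS.
Stage 2: below threshold (-36.7 ≤ -17); passes unchanged; output -36.7 dBFS.
Stage 3: -36.7 dBFS ≤ -32 dBFS, so stage 3 doesn't engage; output -36.7 dBFS.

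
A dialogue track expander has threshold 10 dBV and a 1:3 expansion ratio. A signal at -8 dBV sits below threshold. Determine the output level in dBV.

Below threshold, a 1:3 expander applies gain = (3−1)×(T − x) of attenuation.
(3−1) × 18 = 36 dB, so output = -8 − 36 = -44 dBV.

-44 dBV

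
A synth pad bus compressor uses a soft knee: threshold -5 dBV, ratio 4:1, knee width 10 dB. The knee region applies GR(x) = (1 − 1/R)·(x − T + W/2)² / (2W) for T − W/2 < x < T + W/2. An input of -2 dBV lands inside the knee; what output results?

x − T + W/2 = -2 − (-5) + 5 = 8.
GR = (1 − 1/4) × 8² / 20 = 0.75 × 64 / 20 = 2.4 dB.
Output = -2 − 2.4 = -4.4 dBV.

-4.4 dBV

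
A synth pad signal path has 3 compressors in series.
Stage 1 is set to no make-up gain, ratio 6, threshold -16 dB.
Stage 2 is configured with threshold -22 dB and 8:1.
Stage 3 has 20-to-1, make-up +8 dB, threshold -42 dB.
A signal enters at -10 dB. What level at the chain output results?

-32.95625 dB

Stage 1: -10 dB is 6 dB over -16 dB; at 6:1 that becomes 1 dB over, giving -15 dB.
Stage 2: overshoot 7 dB → 7/8 = 0.875 dB → -21.125 dB.
Stage 3: -21.125 dB is 20.875 dB over -42 dB; at 20:1 that becomes 1.04375 dB over, giving -40.95625 dB; +8 dB make-up → -32.95625 dB.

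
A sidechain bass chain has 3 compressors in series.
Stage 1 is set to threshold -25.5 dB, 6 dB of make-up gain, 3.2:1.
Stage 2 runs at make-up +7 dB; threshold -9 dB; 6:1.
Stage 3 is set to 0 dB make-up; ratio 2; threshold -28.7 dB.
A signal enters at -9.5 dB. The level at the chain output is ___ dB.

-18.1 dB

Stage 1: 16 dB above -25.5 dB, reduced 3.2:1 to 5 dB above → -20.5 dB; +6 dB make-up → -14.5 dB.
Stage 2: -14.5 dB is at or below the -9 dB threshold — no compression; make-up brings it to -7.5 dB.
Stage 3: -7.5 dB is 21.2 dB over -28.7 dB; at 2:1 that becomes 10.6 dB over, giving -18.1 dB.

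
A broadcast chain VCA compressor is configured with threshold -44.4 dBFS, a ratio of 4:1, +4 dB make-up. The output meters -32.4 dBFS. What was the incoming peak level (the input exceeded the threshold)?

-12.4 dBFS

Stripping the +4 dB make-up gives -36.4 dBFS at the gain stage.
The compressed level sits -36.4 − (-44.4) = 8 dB over threshold.
Input overshoot = R × output overshoot = 32 dB → input = -44.4 + 32 = -12.4 dBFS.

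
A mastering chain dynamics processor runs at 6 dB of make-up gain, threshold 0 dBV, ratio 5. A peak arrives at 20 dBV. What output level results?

20 dBV sits 20 dB over threshold.
The 20 dB excess becomes 4 dB after 5:1 reduction.
So the level is 0 + 4 = 4 dBV; make-up adds 6 dB, giving 10 dBV.

10 dBV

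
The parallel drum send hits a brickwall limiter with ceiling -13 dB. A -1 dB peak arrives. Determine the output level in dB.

-13 dB

A brickwall limiter is an ∞:1 compressor: any input above the ceiling is clamped to -13 dB.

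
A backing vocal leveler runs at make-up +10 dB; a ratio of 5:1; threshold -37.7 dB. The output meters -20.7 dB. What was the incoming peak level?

Stripping the +10 dB make-up gives -30.7 dB at the gain stage.
Post-compression overshoot = -30.7 − (-37.7) = 7 dB.
Before 5:1 compression the overshoot was 7 × 5 = 35 dB, so input = -37.7 + 35 = -2.7 dB.

-2.7 dB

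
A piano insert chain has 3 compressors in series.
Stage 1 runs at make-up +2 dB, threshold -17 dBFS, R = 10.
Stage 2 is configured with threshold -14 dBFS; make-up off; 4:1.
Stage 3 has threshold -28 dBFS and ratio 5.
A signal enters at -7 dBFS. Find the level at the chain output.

-25.2 dBFS

Stage 1: 10 dB above -17 dBFS, reduced 10:1 to 1 dB above → -16 dBFS; +2 dB make-up → -14 dBFS.
Stage 2: below threshold (-14 ≤ -14); passes unchanged; output -14 dBFS.
Stage 3: 14 dB above -28 dBFS, reduced 5:1 to 2.8 dB above → -25.2 dBFS.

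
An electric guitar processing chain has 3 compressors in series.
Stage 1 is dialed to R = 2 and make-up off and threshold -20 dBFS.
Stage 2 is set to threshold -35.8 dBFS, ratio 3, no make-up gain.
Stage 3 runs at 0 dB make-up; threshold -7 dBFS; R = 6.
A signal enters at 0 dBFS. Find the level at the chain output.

-27.2 dBFS

Stage 1: 20 dB above -20 dBFS, reduced 2:1 to 10 dB above → -10 dBFS.
Stage 2: overshoot 25.8 dB → 25.8/3 = 8.6 dB → -27.2 dBFS.
Stage 3: -27.2 dBFS ≤ -7 dBFS, so stage 3 doesn't engage; output -27.2 dBFS.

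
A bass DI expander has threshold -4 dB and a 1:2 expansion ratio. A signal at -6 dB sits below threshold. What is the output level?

The input is 2 dB below the -4 dB threshold.
A 1:2 expander multiplies undershoot by 2: 2 × 2 = 4 dB below threshold.
Output = -4 − 4 = -8 dB.

-8 dB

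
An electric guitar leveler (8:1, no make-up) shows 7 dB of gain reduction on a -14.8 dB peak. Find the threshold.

-22.8 dB

Gain reduction = -14.8 − (-21.8) = 7 dB; output overshoot = GR / (R − 1) = 7 / 7 = 1 dB.
Threshold = output − output overshoot = -21.8 − 1 = -22.8 dB.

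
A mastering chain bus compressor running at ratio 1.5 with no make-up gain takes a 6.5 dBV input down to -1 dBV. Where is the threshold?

-16 dBV

Let T be the threshold. Output overshoot = (input overshoot)/R, so -1 − T = (6.5 − T)/1.5.
1.5·(-1 − T) = 6.5 − T → 0.5·T = -1.5 − 6.5 = -8.
T = -8/0.5 = -16 dBV.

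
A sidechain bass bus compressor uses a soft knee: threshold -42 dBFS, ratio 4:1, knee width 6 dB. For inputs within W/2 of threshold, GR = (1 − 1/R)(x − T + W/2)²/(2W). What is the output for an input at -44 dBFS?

x − T + W/2 = -44 − (-42) + 3 = 1.
GR = (1 − 1/4) × 1² / 12 = 0.75 × 1 / 12 = 0.0625 dB.
Output = -44 − 0.0625 = -44.0625 dBFS.

-44.0625 dBFS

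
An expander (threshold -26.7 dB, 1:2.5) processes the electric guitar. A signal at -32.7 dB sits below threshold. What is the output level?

-41.7 dB

Undershoot = (-26.7) − (-32.7) = 6 dB.
At 1:2.5, that expands to 15 dB under threshold.
Output = -26.7 − 15 = -41.7 dB.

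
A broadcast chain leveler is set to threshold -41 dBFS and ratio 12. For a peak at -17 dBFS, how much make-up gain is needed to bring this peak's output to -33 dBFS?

The peak compresses to -41 + 24/12 = -39 dBFS.
To reach -33 dBFS requires -33 − (-39) = 6 dB of make-up.

6 dB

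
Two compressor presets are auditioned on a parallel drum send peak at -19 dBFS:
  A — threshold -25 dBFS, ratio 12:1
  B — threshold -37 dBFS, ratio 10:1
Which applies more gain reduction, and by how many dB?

B, by 10.7 dB

A: GR = 6 − 6/12 = 5.5 dB.
B: GR = 18 − 18/10 = 16.2 dB.
B applies 10.7 dB more gain reduction.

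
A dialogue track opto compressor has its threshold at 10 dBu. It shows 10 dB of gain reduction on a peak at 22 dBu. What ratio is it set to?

Input overshoot = 22 − 10 = 12 dB.
Output overshoot = 12 − 10 = 2 dB.
Ratio = input overshoot / output overshoot = 12 / 2 = 6.

6:1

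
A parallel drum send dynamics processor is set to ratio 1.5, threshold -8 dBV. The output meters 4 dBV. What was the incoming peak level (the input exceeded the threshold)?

The compressed level sits 4 − (-8) = 12 dB over threshold.
Input overshoot = R × output overshoot = 18 dB → input = -8 + 18 = 10 dBV.

10 dBV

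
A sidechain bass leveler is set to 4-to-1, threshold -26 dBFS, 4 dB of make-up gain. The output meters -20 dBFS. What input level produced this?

Remove make-up: -20 − 4 = -24 dBFS.
Post-compression overshoot = -24 − (-26) = 2 dB.
Before 4:1 compression the overshoot was 2 × 4 = 8 dB, so input = -26 + 8 = -18 dBFS.

-18 dBFS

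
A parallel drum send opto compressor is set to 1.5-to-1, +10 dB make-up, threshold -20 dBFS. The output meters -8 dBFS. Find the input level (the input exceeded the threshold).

Remove make-up: -8 − 10 = -18 dBFS.
Post-compression overshoot = -18 − (-20) = 2 dB.
Before 1.5:1 compression the overshoot was 2 × 1.5 = 3 dB, so input = -20 + 3 = -17 dBFS.

-17 dBFS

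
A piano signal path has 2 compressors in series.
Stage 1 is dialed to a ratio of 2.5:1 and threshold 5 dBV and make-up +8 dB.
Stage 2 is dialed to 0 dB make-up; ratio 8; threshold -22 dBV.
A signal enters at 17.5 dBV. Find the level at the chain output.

-17 dBV

Stage 1: overshoot 12.5 dB → 12.5/2.5 = 5 dB → 10 dBV; +8 dB make-up → 18 dBV.
Stage 2: 18 dBV is 40 dB over -22 dBV; at 8:1 that becomes 5 dB over, giving -17 dBV.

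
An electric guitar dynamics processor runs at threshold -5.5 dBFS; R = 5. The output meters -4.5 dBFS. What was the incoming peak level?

-0.5 dBFS

The compressed level sits -4.5 − (-5.5) = 1 dB over threshold.
Before 5:1 compression the overshoot was 1 × 5 = 5 dB, so input = -5.5 + 5 = -0.5 dBFS.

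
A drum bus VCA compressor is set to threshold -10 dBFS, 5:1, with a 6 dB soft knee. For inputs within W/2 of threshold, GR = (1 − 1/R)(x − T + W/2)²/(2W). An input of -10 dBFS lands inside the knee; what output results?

x − T + W/2 = -10 − (-10) + 3 = 3.
GR = (1 − 1/5) × 3² / 12 = 0.8 × 9 / 12 = 0.6 dB.
Output = -10 − 0.6 = -10.6 dBFS.

-10.6 dBFS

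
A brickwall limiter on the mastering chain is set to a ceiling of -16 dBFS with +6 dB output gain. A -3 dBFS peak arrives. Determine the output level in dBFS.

At ∞:1, everything above -16 dBFS is held at the ceiling.
Output gain then adds 6 dB: -16 + 6 = -10 dBFS.

-10 dBFS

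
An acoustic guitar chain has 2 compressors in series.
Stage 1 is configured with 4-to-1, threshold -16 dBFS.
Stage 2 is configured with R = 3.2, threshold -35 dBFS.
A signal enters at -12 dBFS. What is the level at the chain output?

Stage 1: overshoot 4 dB → 4/4 = 1 dB → -15 dBFS.
Stage 2: overshoot 20 dB → 20/3.2 = 6.25 dB → -28.75 dBFS.

-28.75 dBFS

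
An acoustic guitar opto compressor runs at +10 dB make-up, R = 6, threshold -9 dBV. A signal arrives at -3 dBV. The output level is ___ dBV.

2 dBV

The input is 6 dB above the -9 dBV threshold.
The 6 dB excess becomes 1 dB after 6:1 reduction.
Output = -9 + 1 = -8 dBV; make-up adds 10 dB, giving 2 dBV.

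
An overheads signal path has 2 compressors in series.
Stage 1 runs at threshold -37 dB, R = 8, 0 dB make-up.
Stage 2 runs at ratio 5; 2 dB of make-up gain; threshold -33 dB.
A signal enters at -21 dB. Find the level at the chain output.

-33 dB

Stage 1: -21 dB is 16 dB over -37 dB; at 8:1 that becomes 2 dB over, giving -35 dB.
Stage 2: -35 dB ≤ -33 dB, so stage 2 doesn't engage; make-up brings it to -33 dB.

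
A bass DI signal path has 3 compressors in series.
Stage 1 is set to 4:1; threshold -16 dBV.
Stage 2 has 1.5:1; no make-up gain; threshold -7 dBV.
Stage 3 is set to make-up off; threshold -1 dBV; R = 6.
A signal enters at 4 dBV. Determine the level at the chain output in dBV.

-11 dBV

Stage 1: 4 dBV is 20 dB over -16 dBV; at 4:1 that becomes 5 dB over, giving -11 dBV.
Stage 2: -11 dBV ≤ -7 dBV, so stage 2 doesn't engage; output -11 dBV.
Stage 3: below threshold (-11 ≤ -1); passes unchanged; output -11 dBV.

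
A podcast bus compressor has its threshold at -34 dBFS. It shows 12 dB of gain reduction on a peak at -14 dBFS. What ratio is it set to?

2.5:1

Input overshoot = -14 − (-34) = 20 dB.
Output overshoot = 20 − 12 = 8 dB.
Ratio = input overshoot / output overshoot = 20 / 8 = 2.5.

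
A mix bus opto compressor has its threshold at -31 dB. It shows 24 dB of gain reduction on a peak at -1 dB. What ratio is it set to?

5:1

Input overshoot = -1 − (-31) = 30 dB.
Output overshoot = 30 − 24 = 6 dB.
Ratio = input overshoot / output overshoot = 30 / 6 = 5.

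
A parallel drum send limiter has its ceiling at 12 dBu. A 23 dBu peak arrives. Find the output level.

The limiter clamps the peak to its 12 dBu ceiling.

12 dBu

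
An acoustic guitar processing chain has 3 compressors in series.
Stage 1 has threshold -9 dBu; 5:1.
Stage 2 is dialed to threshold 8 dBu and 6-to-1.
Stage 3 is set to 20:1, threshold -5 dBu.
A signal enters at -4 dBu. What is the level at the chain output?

-8 dBu

Stage 1: 5 dB above -9 dBu, reduced 5:1 to 1 dB above → -8 dBu.
Stage 2: below threshold (-8 ≤ 8); passes unchanged; output -8 dBu.
Stage 3: -8 dBu ≤ -5 dBu, so stage 3 doesn't engage; output -8 dBu.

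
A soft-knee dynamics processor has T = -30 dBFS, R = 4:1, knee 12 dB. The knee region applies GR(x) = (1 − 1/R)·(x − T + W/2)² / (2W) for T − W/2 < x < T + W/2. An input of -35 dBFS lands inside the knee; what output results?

x − T + W/2 = -35 − (-30) + 6 = 1.
GR = (1 − 1/4) × 1² / 24 = 0.75 × 1 / 24 = 0.03125 dB.
Output = -35 − 0.03125 = -35.03125 dBFS.

-35.03125 dBFS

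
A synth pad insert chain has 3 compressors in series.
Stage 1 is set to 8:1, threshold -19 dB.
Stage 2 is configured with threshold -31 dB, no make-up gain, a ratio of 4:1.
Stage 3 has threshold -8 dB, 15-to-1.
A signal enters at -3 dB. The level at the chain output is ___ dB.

Stage 1: -3 dB is 16 dB over -19 dB; at 8:1 that becomes 2 dB over, giving -17 dB.
Stage 2: -17 dB is 14 dB over -31 dB; at 4:1 that becomes 3.5 dB over, giving -27.5 dB.
Stage 3: -27.5 dB ≤ -8 dB, so stage 3 doesn't engage; output -27.5 dB.

-27.5 dB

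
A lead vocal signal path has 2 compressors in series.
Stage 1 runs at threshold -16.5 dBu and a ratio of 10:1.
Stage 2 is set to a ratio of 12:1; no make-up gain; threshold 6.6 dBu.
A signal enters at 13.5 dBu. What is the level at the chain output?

-13.5 dBu

Stage 1: overshoot 30 dB → 30/10 = 3 dB → -13.5 dBu.
Stage 2: below threshold (-13.5 ≤ 6.6); passes unchanged; output -13.5 dBu.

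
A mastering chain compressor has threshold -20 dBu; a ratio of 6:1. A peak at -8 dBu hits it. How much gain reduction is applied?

The signal is 12 dB above threshold.
At 6:1, output sits 12/6 = 2 dB above threshold.
Gain reduction = 12 − 2 = 10 dB.

10 dB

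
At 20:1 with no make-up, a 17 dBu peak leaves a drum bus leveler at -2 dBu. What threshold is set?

-3 dBu

Let T be the threshold. Output overshoot = (input overshoot)/R, so -2 − T = (17 − T)/20.
20·(-2 − T) = 17 − T → 19·T = -40 − 17 = -57.
T = -57/19 = -3 dBu.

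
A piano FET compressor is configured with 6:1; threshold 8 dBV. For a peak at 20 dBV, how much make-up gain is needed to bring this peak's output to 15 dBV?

The peak compresses to 8 + 12/6 = 10 dBV.
To reach 15 dBV requires 15 − 10 = 5 dB of make-up.

5 dB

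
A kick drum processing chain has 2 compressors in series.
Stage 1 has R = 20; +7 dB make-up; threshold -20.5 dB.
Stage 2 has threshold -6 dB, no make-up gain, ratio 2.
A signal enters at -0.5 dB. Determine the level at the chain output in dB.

Stage 1: overshoot 20 dB → 20/20 = 1 dB → -19.5 dB; +7 dB make-up → -12.5 dB.
Stage 2: -12.5 dB is at or below the -6 dB threshold — no compression; output -12.5 dB.

-12.5 dB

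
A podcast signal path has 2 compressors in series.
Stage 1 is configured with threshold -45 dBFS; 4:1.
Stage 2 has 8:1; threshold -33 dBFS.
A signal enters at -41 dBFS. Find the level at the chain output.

Stage 1: overshoot 4 dB → 4/4 = 1 dB → -44 dBFS.
Stage 2: -44 dBFS ≤ -33 dBFS, so stage 2 doesn't engage; output -44 dBFS.

-44 dBFS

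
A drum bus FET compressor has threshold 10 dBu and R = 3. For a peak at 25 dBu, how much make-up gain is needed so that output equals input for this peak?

10 dB

The peak compresses to 10 + 15/3 = 15 dBu.
To reach 25 dBu requires 25 − 15 = 10 dB of make-up.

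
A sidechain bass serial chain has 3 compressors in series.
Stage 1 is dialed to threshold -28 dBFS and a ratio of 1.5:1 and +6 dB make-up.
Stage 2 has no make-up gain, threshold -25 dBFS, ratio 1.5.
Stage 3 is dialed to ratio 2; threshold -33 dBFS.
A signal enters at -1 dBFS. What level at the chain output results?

-22 dBFS

Stage 1: -1 dBFS is 27 dB over -28 dBFS; at 1.5:1 that becomes 18 dB over, giving -10 dBFS; +6 dB make-up → -4 dBFS.
Stage 2: 21 dB above -25 dBFS, reduced 1.5:1 to 14 dB above → -11 dBFS.
Stage 3: 22 dB above -33 dBFS, reduced 2:1 to 11 dB above → -22 dBFS.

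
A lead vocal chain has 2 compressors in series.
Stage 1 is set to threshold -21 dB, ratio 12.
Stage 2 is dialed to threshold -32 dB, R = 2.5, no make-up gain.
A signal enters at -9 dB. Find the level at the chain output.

-27.2 dB

Stage 1: -9 dB is 12 dB over -21 dB; at 12:1 that becomes 1 dB over, giving -20 dB.
Stage 2: -20 dB is 12 dB over -32 dB; at 2.5:1 that becomes 4.8 dB over, giving -27.2 dB.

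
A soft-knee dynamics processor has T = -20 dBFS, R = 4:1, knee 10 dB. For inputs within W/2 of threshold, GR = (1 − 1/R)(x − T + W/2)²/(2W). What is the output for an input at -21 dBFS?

x − T + W/2 = -21 − (-20) + 5 = 4.
GR = (1 − 1/4) × 4² / 20 = 0.75 × 16 / 20 = 0.6 dB.
Output = -21 − 0.6 = -21.6 dBFS.

-21.6 dBFS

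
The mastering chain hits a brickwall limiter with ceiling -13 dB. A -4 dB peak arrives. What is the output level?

A brickwall limiter is an ∞:1 compressor: any input above the ceiling is clamped to -13 dB.

-13 dB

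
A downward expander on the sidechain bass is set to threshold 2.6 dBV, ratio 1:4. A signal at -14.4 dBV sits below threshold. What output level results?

The input is 17 dB below the 2.6 dBV threshold.
A 1:4 expander multiplies undershoot by 4: 17 × 4 = 68 dB below threshold.
Output = 2.6 − 68 = -65.4 dBV.

-65.4 dBV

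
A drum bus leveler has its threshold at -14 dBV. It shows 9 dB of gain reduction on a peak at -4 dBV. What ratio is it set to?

Input overshoot = -4 − (-14) = 10 dB.
Output overshoot = 10 − 9 = 1 dB.
Ratio = input overshoot / output overshoot = 10 / 1 = 10.

10:1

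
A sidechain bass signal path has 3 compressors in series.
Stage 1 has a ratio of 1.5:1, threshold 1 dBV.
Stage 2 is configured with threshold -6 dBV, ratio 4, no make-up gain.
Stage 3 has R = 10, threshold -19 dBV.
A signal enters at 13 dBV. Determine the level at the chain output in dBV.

Stage 1: 12 dB above 1 dBV, reduced 1.5:1 to 8 dB above → 9 dBV.
Stage 2: 15 dB above -6 dBV, reduced 4:1 to 3.75 dB above → -2.25 dBV.
Stage 3: 16.75 dB above -19 dBV, reduced 10:1 to 1.675 dB above → -17.325 dBV.

-17.325 dBV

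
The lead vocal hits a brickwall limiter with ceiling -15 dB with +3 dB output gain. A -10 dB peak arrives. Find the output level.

The limiter clamps the peak to its -15 dB ceiling.
Output gain then adds 3 dB: -15 + 3 = -12 dB.

-12 dB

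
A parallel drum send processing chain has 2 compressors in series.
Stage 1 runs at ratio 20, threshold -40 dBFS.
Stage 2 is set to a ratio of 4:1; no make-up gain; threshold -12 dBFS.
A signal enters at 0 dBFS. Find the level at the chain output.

-38 dBFS

Stage 1: overshoot 40 dB → 40/20 = 2 dB → -38 dBFS.
Stage 2: -38 dBFS is at or below the -12 dBFS threshold — no compression; output -38 dBFS.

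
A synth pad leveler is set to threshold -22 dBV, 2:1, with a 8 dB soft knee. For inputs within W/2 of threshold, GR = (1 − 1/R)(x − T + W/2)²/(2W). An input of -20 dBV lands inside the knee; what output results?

-21.125 dBV

x − T + W/2 = -20 − (-22) + 4 = 6.
GR = (1 − 1/2) × 6² / 16 = 0.5 × 36 / 16 = 1.125 dB.
Output = -20 − 1.125 = -21.125 dBV.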